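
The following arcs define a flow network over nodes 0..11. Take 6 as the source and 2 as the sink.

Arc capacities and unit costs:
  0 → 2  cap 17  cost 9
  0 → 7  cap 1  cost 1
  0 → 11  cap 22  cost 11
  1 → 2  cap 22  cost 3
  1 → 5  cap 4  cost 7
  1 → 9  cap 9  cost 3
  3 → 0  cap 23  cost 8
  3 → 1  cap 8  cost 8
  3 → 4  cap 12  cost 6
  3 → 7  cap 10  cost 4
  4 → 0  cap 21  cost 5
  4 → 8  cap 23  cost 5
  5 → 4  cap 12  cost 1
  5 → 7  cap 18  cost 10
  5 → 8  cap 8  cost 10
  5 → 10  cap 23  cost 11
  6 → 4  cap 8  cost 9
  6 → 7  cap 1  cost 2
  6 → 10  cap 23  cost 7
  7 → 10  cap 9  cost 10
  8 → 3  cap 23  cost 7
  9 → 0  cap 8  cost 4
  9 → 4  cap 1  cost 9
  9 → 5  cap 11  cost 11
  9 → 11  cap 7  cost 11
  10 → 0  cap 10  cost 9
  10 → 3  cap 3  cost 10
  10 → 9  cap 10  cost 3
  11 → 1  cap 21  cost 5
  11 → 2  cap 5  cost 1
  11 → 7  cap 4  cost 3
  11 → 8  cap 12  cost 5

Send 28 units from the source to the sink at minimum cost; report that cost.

Minimum cost for 28 units: 689

shortest-cost path #1: 6→10→9→11→2 push 5 @ unit cost 22 (adds 110)
shortest-cost path #2: 6→4→0→2 push 8 @ unit cost 23 (adds 184)
shortest-cost path #3: 6→10→9→0→2 push 5 @ unit cost 23 (adds 115)
shortest-cost path #4: 6→10→0→2 push 4 @ unit cost 25 (adds 100)
shortest-cost path #5: 6→10→3→1→2 push 3 @ unit cost 28 (adds 84)
shortest-cost path #6: 6→10→0→9→11→1→2 push 2 @ unit cost 31 (adds 62)
shortest-cost path #7: 6→10→0→4→8→3→1→2 push 1 @ unit cost 34 (adds 34)
total cost = 689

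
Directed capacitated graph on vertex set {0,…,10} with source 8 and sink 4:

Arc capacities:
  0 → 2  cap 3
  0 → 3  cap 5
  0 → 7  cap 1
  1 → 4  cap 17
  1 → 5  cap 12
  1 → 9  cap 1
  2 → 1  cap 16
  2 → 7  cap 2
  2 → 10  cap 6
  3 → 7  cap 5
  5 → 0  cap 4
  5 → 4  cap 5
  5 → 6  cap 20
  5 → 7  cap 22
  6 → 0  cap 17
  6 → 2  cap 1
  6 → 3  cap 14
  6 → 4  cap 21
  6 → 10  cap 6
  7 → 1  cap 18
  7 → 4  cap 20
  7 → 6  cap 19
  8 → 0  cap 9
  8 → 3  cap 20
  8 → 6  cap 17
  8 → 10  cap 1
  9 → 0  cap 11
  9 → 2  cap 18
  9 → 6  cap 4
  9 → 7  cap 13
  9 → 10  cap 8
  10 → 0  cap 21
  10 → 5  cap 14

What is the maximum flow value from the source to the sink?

augment #1: 8→6→4 bottleneck 17, total now 17
augment #2: 8→0→7→4 bottleneck 1, total now 18
augment #3: 8→3→7→4 bottleneck 5, total now 23
augment #4: 8→10→5→4 bottleneck 1, total now 24
augment #5: 8→0→2→1→4 bottleneck 3, total now 27

Maximum flow value: 27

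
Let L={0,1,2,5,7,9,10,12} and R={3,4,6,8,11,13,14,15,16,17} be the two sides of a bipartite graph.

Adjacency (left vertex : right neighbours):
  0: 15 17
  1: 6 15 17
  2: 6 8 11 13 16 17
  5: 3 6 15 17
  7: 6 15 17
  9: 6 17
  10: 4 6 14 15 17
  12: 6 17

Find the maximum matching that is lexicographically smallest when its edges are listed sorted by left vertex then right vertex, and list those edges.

|M| = 6 (so the lex-smallest maximum matching has 6 edges)
process left vertices in ascending order; for each, take the smallest-labelled available neighbour that still permits 6 edges overall, or leave it unmatched if none does
lex-smallest matching: {0-15, 1-6, 2-8, 5-3, 7-17, 10-4}

Lex-smallest maximum matching: {(0,15), (1,6), (2,8), (5,3), (7,17), (10,4)}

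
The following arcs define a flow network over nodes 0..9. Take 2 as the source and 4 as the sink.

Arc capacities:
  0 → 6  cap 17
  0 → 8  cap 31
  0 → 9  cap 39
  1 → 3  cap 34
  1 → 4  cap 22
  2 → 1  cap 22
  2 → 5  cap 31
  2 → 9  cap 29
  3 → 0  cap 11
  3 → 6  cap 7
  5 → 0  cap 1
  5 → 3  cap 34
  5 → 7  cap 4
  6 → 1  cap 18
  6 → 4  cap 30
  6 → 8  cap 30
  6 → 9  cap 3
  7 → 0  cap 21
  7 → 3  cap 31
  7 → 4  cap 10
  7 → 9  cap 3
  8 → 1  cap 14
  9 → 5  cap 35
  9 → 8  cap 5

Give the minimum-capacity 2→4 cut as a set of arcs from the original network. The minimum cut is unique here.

Min-cut arcs: {(1,4), (3,0), (3,6), (5,0), (5,7)} (total capacity 45)

augment #1: 2→1→4 push 22
augment #2: 2→5→7→4 push 4
augment #3: 2→5→0→6→4 push 1
augment #4: 2→5→3→6→4 push 7
augment #5: 2→5→3→0→6→4 push 11
max flow = 45; residual-reachable set from 2 gives S-side
cut edges (S→T): {(1,4), (3,0), (3,6), (5,0), (5,7)} total cap 45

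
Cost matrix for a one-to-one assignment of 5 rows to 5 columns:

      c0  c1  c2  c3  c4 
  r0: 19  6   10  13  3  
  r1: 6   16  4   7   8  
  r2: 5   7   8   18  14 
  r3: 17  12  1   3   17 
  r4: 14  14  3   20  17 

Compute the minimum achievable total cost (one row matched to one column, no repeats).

optimal assignment: row0→col4 (cost 3), row1→col0 (cost 6), row2→col1 (cost 7), row3→col3 (cost 3), row4→col2 (cost 3)
total = 3 + 6 + 7 + 3 + 3 = 22

Minimum assignment cost: 22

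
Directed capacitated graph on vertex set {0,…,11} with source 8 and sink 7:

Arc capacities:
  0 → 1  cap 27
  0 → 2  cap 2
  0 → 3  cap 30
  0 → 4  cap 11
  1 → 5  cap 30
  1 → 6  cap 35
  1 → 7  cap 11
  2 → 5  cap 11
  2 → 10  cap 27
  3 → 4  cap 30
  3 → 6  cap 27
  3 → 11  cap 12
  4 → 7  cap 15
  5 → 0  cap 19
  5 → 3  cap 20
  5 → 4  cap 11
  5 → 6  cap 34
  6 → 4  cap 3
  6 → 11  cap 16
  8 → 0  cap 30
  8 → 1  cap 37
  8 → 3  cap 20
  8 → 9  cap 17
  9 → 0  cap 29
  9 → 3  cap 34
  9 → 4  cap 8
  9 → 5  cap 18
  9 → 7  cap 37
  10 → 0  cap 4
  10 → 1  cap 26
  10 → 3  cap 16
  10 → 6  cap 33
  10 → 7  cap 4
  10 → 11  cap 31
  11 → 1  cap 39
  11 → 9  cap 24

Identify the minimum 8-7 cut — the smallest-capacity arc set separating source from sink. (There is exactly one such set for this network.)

Min-cut arcs: {(0,2), (1,7), (4,7), (9,7)} (total capacity 65)

augment #1: 8→1→7 push 11
augment #2: 8→9→7 push 17
augment #3: 8→0→4→7 push 11
augment #4: 8→3→4→7 push 4
augment #5: 8→0→2→10→7 push 2
augment #6: 8→3→11→9→7 push 12
augment #7: 8→1→6→11→9→7 push 8
max flow = 65; residual-reachable set from 8 gives S-side
cut edges (S→T): {(0,2), (1,7), (4,7), (9,7)} total cap 65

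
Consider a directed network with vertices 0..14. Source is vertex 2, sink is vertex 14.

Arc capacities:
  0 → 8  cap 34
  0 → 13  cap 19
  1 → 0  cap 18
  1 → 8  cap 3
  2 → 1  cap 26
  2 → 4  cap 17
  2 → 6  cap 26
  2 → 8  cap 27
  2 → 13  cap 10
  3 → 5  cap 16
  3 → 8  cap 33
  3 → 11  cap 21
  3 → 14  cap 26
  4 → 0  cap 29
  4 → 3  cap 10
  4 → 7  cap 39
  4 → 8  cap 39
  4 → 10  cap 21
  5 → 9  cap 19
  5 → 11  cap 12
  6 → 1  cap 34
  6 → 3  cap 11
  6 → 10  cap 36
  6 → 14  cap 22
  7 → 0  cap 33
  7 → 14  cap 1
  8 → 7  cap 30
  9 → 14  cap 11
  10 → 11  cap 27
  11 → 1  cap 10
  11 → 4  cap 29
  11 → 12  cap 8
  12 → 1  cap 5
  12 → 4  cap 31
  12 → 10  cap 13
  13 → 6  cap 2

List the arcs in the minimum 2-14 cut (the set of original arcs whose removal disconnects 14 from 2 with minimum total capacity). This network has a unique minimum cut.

Min-cut arcs: {(2,6), (4,3), (7,14), (13,6)} (total capacity 39)

augment #1: 2→6→14 push 22
augment #2: 2→4→3→14 push 10
augment #3: 2→4→7→14 push 1
augment #4: 2→6→3→14 push 4
augment #5: 2→13→6→3→14 push 2
max flow = 39; residual-reachable set from 2 gives S-side
cut edges (S→T): {(2,6), (4,3), (7,14), (13,6)} total cap 39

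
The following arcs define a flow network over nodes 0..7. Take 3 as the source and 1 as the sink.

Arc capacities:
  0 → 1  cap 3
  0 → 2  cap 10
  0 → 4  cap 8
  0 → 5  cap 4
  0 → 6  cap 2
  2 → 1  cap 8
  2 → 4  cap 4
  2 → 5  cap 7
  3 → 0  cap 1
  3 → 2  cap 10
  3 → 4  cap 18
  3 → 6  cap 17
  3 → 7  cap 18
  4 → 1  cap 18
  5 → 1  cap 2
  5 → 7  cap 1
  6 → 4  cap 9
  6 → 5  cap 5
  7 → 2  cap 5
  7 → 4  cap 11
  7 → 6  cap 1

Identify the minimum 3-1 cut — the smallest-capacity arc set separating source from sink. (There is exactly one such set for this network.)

augment #1: 3→0→1 push 1
augment #2: 3→2→1 push 8
augment #3: 3→4→1 push 18
augment #4: 3→2→5→1 push 2
max flow = 29; residual-reachable set from 3 gives S-side
cut edges (S→T): {(2,1), (3,0), (4,1), (5,1)} total cap 29

Min-cut arcs: {(2,1), (3,0), (4,1), (5,1)} (total capacity 29)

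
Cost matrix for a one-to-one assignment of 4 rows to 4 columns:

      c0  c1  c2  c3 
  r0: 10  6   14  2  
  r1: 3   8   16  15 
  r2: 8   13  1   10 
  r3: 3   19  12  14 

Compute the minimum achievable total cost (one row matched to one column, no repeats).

optimal assignment: row0→col3 (cost 2), row1→col1 (cost 8), row2→col2 (cost 1), row3→col0 (cost 3)
total = 2 + 8 + 1 + 3 = 14

Minimum assignment cost: 14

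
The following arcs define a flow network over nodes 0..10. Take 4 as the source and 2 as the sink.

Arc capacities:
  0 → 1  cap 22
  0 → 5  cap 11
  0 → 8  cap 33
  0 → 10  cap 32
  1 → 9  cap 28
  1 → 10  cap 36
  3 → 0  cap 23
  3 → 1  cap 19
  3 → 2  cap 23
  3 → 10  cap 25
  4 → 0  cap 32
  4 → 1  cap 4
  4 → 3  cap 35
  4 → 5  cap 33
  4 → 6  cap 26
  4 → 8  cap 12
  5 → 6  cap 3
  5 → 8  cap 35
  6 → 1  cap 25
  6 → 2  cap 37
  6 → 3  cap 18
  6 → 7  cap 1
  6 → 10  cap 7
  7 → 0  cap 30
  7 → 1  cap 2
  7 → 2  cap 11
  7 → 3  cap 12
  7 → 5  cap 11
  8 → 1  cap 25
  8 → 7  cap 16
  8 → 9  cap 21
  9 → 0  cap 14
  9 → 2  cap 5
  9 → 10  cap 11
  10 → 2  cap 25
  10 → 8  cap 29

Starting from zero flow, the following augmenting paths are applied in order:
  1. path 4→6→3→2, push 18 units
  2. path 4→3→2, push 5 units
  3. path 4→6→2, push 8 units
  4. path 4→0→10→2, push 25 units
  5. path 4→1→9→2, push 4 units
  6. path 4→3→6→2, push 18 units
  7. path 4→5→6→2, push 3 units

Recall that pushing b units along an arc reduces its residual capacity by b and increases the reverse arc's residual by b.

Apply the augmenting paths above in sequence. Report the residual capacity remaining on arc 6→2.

after path 1 (4→6→3→2, push 18): res(6,2)=37
after path 2 (4→3→2, push 5): res(6,2)=37
after path 3 (4→6→2, push 8): res(6,2)=29
after path 4 (4→0→10→2, push 25): res(6,2)=29
after path 5 (4→1→9→2, push 4): res(6,2)=29
after path 6 (4→3→6→2, push 18): res(6,2)=11
after path 7 (4→5→6→2, push 3): res(6,2)=8

Residual capacity of (6,2): 8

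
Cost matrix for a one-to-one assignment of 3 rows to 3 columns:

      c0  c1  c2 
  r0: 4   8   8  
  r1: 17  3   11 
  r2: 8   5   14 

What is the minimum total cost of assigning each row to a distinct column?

optimal assignment: row0→col2 (cost 8), row1→col1 (cost 3), row2→col0 (cost 8)
total = 8 + 3 + 8 = 19

Minimum assignment cost: 19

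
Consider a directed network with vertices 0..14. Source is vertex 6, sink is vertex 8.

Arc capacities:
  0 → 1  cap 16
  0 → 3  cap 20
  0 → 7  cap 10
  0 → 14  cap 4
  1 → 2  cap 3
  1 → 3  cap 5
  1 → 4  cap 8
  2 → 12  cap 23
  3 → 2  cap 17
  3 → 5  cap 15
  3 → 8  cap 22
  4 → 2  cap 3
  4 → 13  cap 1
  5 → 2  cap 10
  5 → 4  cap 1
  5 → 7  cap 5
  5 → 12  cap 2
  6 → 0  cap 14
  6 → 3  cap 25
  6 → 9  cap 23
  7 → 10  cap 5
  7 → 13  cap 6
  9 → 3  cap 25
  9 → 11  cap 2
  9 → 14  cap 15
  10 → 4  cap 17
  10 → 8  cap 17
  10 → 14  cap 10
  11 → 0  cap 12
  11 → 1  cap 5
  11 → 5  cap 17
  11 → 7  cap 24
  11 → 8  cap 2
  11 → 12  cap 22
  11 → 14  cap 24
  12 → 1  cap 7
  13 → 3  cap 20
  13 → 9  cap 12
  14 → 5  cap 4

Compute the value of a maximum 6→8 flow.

Maximum flow value: 29

augment #1: 6→3→8 bottleneck 22, total now 22
augment #2: 6→9→11→8 bottleneck 2, total now 24
augment #3: 6→0→7→10→8 bottleneck 5, total now 29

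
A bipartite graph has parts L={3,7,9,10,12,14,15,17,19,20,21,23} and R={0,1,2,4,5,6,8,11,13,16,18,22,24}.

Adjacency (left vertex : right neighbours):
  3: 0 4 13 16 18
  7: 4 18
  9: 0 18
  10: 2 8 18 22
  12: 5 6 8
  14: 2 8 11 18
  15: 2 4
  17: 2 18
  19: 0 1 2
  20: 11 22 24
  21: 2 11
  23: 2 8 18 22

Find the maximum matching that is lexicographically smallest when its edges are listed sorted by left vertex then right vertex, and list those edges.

|M| = 11 (so the lex-smallest maximum matching has 11 edges)
process left vertices in ascending order; for each, take the smallest-labelled available neighbour that still permits 11 edges overall, or leave it unmatched if none does
lex-smallest matching: {3-13, 7-4, 9-0, 10-2, 12-5, 14-8, 17-18, 19-1, 20-24, 21-11, 23-22}

Lex-smallest maximum matching: {(3,13), (7,4), (9,0), (10,2), (12,5), (14,8), (17,18), (19,1), (20,24), (21,11), (23,22)}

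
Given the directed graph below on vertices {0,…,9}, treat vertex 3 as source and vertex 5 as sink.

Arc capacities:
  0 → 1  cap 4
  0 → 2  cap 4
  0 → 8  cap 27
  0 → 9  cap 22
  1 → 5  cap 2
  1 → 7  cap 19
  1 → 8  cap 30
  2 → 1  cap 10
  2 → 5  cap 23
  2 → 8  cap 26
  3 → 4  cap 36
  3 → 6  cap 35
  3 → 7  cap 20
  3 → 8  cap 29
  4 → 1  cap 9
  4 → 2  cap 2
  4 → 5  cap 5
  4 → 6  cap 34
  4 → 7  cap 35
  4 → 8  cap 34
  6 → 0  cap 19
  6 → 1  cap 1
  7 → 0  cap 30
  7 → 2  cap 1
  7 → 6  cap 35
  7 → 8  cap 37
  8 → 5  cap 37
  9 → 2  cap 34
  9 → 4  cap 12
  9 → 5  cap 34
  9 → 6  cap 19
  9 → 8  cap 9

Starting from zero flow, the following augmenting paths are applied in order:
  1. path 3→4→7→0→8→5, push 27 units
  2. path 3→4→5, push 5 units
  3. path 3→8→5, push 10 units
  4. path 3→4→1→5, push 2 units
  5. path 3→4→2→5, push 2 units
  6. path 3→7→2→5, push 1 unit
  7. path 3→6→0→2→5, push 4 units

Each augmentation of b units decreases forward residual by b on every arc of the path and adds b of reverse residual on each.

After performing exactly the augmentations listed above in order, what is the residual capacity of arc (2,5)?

Residual capacity of (2,5): 16

after path 1 (3→4→7→0→8→5, push 27): res(2,5)=23
after path 2 (3→4→5, push 5): res(2,5)=23
after path 3 (3→8→5, push 10): res(2,5)=23
after path 4 (3→4→1→5, push 2): res(2,5)=23
after path 5 (3→4→2→5, push 2): res(2,5)=21
after path 6 (3→7→2→5, push 1): res(2,5)=20
after path 7 (3→6→0→2→5, push 4): res(2,5)=16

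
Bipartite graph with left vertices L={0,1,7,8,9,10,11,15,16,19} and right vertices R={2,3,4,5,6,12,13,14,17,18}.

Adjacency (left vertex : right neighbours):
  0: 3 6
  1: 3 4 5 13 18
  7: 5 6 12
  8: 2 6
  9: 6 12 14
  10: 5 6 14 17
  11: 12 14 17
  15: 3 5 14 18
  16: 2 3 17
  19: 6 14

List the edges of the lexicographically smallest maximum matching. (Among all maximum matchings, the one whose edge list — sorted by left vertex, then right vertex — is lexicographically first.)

|M| = 9 (so the lex-smallest maximum matching has 9 edges)
process left vertices in ascending order; for each, take the smallest-labelled available neighbour that still permits 9 edges overall, or leave it unmatched if none does
lex-smallest matching: {0-3, 1-4, 7-5, 8-2, 9-6, 10-14, 11-12, 15-18, 16-17}

Lex-smallest maximum matching: {(0,3), (1,4), (7,5), (8,2), (9,6), (10,14), (11,12), (15,18), (16,17)}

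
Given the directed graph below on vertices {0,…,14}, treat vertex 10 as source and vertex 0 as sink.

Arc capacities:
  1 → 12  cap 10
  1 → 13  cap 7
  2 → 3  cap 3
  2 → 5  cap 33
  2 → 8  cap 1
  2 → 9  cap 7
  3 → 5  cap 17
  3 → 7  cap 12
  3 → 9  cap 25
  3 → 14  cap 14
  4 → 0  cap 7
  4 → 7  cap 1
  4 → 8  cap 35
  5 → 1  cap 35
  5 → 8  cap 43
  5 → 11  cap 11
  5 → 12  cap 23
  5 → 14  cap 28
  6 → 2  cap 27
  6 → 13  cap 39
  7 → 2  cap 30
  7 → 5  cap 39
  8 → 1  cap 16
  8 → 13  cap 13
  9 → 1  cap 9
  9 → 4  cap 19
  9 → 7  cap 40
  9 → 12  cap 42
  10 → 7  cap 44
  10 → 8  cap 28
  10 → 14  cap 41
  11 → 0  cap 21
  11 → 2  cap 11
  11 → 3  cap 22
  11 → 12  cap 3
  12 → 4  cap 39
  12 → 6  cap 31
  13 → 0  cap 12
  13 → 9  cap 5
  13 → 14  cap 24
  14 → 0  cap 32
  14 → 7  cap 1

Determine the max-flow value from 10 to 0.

Maximum flow value: 62

augment #1: 10→14→0 bottleneck 32, total now 32
augment #2: 10→8→13→0 bottleneck 12, total now 44
augment #3: 10→7→5→11→0 bottleneck 11, total now 55
augment #4: 10→7→2→9→4→0 bottleneck 7, total now 62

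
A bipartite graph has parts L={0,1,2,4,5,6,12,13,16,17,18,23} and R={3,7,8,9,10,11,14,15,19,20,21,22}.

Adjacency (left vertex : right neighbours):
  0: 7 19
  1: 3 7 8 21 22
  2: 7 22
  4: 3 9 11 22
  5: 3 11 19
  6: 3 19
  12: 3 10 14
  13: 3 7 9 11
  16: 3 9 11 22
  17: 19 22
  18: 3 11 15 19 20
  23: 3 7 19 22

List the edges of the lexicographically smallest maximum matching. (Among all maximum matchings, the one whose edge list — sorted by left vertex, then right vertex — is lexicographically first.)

Lex-smallest maximum matching: {(0,7), (1,8), (2,22), (4,3), (5,11), (6,19), (12,10), (13,9), (18,15)}

|M| = 9 (so the lex-smallest maximum matching has 9 edges)
process left vertices in ascending order; for each, take the smallest-labelled available neighbour that still permits 9 edges overall, or leave it unmatched if none does
lex-smallest matching: {0-7, 1-8, 2-22, 4-3, 5-11, 6-19, 12-10, 13-9, 18-15}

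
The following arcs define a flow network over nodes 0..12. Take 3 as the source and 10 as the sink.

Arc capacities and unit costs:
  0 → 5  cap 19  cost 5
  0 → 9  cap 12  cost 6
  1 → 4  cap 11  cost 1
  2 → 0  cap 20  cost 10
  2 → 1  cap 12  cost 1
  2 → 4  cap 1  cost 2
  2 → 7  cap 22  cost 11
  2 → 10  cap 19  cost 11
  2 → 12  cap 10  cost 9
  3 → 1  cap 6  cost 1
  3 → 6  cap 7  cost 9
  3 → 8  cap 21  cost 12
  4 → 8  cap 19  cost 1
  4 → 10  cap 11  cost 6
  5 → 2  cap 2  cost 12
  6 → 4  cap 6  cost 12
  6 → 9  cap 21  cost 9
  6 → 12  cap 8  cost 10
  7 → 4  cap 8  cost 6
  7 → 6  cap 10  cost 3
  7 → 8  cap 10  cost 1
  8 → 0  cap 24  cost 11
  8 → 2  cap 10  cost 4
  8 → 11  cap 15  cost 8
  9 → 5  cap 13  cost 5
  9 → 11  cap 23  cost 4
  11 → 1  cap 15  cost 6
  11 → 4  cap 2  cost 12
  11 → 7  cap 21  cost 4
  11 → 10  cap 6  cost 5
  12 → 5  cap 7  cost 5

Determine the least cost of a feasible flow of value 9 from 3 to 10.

Minimum cost for 9 units: 120

shortest-cost path #1: 3→1→4→10 push 6 @ unit cost 8 (adds 48)
shortest-cost path #2: 3→8→2→4→10 push 1 @ unit cost 24 (adds 24)
shortest-cost path #3: 3→8→2→1→4→10 push 2 @ unit cost 24 (adds 48)
total cost = 120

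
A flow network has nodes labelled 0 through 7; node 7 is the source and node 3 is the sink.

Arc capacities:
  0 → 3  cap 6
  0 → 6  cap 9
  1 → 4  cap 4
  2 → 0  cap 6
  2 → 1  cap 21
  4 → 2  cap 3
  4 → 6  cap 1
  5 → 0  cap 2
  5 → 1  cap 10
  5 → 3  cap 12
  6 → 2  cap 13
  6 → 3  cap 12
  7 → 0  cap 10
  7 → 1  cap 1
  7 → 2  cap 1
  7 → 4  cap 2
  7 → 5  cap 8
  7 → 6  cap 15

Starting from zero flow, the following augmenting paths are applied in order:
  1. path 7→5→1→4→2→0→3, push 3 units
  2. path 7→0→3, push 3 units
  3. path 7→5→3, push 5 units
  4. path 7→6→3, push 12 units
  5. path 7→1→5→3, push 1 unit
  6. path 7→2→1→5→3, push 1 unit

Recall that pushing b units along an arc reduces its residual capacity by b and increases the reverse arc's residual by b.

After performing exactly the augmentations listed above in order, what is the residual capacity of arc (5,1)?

Residual capacity of (5,1): 9

after path 1 (7→5→1→4→2→0→3, push 3): res(5,1)=7
after path 2 (7→0→3, push 3): res(5,1)=7
after path 3 (7→5→3, push 5): res(5,1)=7
after path 4 (7→6→3, push 12): res(5,1)=7
after path 5 (7→1→5→3, push 1): res(5,1)=8
after path 6 (7→2→1→5→3, push 1): res(5,1)=9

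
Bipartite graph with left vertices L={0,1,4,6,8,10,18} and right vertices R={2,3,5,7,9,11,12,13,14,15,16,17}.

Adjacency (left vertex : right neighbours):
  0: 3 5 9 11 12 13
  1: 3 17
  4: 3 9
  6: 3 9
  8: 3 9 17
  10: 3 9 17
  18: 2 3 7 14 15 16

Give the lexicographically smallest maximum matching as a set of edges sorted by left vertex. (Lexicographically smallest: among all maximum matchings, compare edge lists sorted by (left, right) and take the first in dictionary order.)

|M| = 5 (so the lex-smallest maximum matching has 5 edges)
process left vertices in ascending order; for each, take the smallest-labelled available neighbour that still permits 5 edges overall, or leave it unmatched if none does
lex-smallest matching: {0-5, 1-3, 4-9, 8-17, 18-2}

Lex-smallest maximum matching: {(0,5), (1,3), (4,9), (8,17), (18,2)}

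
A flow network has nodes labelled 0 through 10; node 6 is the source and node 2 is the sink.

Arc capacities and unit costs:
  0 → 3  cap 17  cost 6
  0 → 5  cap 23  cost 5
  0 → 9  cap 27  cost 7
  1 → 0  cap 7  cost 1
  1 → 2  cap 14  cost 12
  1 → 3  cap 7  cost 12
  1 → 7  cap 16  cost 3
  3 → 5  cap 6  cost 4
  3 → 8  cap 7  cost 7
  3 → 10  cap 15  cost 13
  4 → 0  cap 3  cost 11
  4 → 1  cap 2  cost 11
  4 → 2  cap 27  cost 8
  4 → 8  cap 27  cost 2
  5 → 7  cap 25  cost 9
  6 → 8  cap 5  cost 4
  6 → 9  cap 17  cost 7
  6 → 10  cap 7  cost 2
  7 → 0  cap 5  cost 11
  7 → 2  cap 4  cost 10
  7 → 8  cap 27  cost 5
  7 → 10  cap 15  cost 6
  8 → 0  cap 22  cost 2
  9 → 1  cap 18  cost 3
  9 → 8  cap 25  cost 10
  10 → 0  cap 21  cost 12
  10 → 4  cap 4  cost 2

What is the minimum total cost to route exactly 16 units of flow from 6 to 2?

shortest-cost path #1: 6→10→4→2 push 4 @ unit cost 12 (adds 48)
shortest-cost path #2: 6→9→1→2 push 12 @ unit cost 22 (adds 264)
total cost = 312

Minimum cost for 16 units: 312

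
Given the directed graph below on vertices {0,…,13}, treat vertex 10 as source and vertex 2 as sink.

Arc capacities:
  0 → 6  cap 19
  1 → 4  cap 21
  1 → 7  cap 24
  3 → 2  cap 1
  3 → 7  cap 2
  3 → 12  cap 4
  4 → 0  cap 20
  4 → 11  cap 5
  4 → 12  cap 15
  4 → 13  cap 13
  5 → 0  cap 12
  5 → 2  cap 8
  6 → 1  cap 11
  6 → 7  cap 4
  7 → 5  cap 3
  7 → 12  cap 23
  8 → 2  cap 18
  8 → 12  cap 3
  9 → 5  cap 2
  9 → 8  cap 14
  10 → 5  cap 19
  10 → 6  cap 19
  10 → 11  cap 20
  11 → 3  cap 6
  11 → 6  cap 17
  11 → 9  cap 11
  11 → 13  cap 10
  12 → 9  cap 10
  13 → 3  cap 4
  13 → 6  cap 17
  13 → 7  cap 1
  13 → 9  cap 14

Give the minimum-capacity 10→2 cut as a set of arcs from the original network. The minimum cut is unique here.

augment #1: 10→5→2 push 8
augment #2: 10→11→3→2 push 1
augment #3: 10→11→9→8→2 push 11
augment #4: 10→11→13→9→8→2 push 3
max flow = 23; residual-reachable set from 10 gives S-side
cut edges (S→T): {(3,2), (5,2), (9,8)} total cap 23

Min-cut arcs: {(3,2), (5,2), (9,8)} (total capacity 23)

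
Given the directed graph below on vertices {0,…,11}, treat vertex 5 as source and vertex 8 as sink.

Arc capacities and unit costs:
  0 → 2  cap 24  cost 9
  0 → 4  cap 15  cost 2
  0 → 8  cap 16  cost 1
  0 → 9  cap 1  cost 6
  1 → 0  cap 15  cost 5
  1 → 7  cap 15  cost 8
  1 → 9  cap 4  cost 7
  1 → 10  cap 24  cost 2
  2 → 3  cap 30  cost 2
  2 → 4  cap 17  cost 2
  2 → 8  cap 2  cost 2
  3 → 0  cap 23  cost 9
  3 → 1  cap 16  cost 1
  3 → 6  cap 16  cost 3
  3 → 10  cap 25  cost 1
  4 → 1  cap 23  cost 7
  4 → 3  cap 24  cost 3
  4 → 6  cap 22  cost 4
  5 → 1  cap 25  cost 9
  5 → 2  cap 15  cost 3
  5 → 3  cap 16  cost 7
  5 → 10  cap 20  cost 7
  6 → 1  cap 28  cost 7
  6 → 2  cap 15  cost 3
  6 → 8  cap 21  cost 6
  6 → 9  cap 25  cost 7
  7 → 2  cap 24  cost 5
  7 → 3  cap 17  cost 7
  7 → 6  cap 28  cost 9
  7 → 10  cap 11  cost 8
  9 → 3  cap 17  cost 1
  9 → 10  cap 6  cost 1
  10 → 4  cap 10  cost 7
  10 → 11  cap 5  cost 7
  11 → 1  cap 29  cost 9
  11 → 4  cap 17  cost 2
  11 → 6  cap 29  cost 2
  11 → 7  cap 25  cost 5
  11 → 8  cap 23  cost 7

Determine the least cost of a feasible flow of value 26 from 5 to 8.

Minimum cost for 26 units: 338

shortest-cost path #1: 5→2→8 push 2 @ unit cost 5 (adds 10)
shortest-cost path #2: 5→2→3→1→0→8 push 13 @ unit cost 12 (adds 156)
shortest-cost path #3: 5→3→1→0→8 push 2 @ unit cost 14 (adds 28)
shortest-cost path #4: 5→3→6→8 push 9 @ unit cost 16 (adds 144)
total cost = 338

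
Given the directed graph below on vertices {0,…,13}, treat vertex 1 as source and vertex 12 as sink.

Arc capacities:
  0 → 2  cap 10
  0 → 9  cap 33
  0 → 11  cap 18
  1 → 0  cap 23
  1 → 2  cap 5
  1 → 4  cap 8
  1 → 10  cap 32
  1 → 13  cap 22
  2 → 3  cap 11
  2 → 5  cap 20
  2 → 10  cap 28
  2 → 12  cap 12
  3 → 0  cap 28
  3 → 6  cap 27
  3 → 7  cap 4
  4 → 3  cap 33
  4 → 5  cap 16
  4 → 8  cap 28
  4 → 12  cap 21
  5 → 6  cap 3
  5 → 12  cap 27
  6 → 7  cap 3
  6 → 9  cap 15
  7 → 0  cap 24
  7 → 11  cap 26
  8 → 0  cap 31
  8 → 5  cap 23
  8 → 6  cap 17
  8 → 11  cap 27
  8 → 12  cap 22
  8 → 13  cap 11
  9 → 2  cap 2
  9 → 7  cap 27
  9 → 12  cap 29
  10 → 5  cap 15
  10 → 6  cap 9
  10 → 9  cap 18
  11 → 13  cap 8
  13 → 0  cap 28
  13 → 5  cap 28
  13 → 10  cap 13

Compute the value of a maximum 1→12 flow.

Maximum flow value: 76

augment #1: 1→2→12 bottleneck 5, total now 5
augment #2: 1→4→12 bottleneck 8, total now 13
augment #3: 1→0→2→12 bottleneck 7, total now 20
augment #4: 1→0→9→12 bottleneck 16, total now 36
augment #5: 1→10→5→12 bottleneck 15, total now 51
augment #6: 1→10→9→12 bottleneck 13, total now 64
augment #7: 1→13→5→12 bottleneck 12, total now 76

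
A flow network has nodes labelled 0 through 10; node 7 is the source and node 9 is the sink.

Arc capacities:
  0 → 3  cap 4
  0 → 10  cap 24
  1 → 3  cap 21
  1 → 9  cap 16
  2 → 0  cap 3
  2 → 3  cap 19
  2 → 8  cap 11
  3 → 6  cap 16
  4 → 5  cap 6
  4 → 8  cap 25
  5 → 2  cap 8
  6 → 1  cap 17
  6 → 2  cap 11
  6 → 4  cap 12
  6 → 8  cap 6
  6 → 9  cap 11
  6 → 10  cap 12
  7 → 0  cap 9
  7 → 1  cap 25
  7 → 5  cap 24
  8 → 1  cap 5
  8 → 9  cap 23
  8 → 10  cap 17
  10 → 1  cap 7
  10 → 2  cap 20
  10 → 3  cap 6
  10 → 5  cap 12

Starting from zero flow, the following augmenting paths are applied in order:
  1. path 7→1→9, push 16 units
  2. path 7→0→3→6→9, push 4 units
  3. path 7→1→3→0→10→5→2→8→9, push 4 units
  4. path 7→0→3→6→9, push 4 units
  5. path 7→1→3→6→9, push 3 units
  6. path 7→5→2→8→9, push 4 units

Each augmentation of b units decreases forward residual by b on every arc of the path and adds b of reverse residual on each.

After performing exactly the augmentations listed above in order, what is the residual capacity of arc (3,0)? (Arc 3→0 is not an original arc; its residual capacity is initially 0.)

Residual capacity of (3,0): 4

after path 1 (7→1→9, push 16): res(3,0)=0
after path 2 (7→0→3→6→9, push 4): res(3,0)=4
after path 3 (7→1→3→0→10→5→2→8→9, push 4): res(3,0)=0
after path 4 (7→0→3→6→9, push 4): res(3,0)=4
after path 5 (7→1→3→6→9, push 3): res(3,0)=4
after path 6 (7→5→2→8→9, push 4): res(3,0)=4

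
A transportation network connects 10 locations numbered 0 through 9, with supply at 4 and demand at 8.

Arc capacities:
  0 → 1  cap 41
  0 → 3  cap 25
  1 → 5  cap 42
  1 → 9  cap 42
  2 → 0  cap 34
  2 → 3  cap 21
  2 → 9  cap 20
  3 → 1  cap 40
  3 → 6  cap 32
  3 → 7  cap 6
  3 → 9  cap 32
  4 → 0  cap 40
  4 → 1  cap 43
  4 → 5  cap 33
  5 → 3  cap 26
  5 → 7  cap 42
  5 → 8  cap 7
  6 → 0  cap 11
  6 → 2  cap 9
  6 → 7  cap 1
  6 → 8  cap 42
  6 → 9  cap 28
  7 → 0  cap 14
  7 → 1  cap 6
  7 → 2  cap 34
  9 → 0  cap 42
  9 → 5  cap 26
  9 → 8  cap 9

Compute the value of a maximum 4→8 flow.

augment #1: 4→5→8 bottleneck 7, total now 7
augment #2: 4→1→9→8 bottleneck 9, total now 16
augment #3: 4→0→3→6→8 bottleneck 25, total now 41
augment #4: 4→5→3→6→8 bottleneck 7, total now 48

Maximum flow value: 48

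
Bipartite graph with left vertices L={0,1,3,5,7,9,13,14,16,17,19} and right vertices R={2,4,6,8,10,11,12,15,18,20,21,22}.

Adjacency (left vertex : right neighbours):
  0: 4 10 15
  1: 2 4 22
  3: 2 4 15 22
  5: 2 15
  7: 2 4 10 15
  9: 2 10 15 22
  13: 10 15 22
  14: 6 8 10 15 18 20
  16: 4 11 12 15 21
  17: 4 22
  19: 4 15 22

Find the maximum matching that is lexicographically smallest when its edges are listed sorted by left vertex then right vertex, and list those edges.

Lex-smallest maximum matching: {(0,4), (1,2), (3,15), (7,10), (9,22), (14,6), (16,11)}

|M| = 7 (so the lex-smallest maximum matching has 7 edges)
process left vertices in ascending order; for each, take the smallest-labelled available neighbour that still permits 7 edges overall, or leave it unmatched if none does
lex-smallest matching: {0-4, 1-2, 3-15, 7-10, 9-22, 14-6, 16-11}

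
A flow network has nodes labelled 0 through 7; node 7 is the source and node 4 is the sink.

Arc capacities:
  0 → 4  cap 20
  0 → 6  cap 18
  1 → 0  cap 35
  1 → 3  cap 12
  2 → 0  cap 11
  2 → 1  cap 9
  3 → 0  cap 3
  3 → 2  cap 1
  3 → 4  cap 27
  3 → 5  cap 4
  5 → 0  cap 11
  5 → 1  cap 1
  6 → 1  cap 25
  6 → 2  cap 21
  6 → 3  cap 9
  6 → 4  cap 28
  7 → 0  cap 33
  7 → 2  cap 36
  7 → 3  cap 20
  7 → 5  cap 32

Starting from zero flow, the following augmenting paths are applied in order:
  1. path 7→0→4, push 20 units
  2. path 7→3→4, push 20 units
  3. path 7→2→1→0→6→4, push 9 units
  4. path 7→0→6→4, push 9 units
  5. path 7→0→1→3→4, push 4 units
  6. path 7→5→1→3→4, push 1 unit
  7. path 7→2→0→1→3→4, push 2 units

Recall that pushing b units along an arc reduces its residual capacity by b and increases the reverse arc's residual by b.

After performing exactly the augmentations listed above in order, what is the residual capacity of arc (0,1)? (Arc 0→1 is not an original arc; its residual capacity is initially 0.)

Residual capacity of (0,1): 3

after path 1 (7→0→4, push 20): res(0,1)=0
after path 2 (7→3→4, push 20): res(0,1)=0
after path 3 (7→2→1→0→6→4, push 9): res(0,1)=9
after path 4 (7→0→6→4, push 9): res(0,1)=9
after path 5 (7→0→1→3→4, push 4): res(0,1)=5
after path 6 (7→5→1→3→4, push 1): res(0,1)=5
after path 7 (7→2→0→1→3→4, push 2): res(0,1)=3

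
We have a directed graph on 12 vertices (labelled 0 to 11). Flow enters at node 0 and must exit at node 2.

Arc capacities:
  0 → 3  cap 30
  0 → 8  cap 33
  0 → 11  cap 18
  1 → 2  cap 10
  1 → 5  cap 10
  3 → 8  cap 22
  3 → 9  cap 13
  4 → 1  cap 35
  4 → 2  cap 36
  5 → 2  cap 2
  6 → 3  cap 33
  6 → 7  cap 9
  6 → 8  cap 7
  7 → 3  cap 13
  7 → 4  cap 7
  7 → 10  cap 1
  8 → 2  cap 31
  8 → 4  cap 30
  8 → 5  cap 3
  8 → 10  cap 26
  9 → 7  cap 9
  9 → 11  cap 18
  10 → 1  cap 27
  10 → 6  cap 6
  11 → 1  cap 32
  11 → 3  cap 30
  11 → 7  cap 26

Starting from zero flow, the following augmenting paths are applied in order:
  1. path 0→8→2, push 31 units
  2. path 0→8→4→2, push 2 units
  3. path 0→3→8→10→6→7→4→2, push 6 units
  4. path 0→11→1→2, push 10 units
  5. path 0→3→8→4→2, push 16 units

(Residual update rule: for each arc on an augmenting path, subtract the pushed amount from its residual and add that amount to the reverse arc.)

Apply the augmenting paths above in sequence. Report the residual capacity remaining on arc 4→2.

Residual capacity of (4,2): 12

after path 1 (0→8→2, push 31): res(4,2)=36
after path 2 (0→8→4→2, push 2): res(4,2)=34
after path 3 (0→3→8→10→6→7→4→2, push 6): res(4,2)=28
after path 4 (0→11→1→2, push 10): res(4,2)=28
after path 5 (0→3→8→4→2, push 16): res(4,2)=12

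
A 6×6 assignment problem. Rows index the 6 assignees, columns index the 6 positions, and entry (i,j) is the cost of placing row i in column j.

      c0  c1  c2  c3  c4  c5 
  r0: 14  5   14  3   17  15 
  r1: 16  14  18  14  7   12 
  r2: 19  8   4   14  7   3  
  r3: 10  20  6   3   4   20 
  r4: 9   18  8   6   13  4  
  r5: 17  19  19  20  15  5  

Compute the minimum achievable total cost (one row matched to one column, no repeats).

Minimum assignment cost: 33

optimal assignment: row0→col1 (cost 5), row1→col4 (cost 7), row2→col2 (cost 4), row3→col3 (cost 3), row4→col0 (cost 9), row5→col5 (cost 5)
total = 5 + 7 + 4 + 3 + 9 + 5 = 33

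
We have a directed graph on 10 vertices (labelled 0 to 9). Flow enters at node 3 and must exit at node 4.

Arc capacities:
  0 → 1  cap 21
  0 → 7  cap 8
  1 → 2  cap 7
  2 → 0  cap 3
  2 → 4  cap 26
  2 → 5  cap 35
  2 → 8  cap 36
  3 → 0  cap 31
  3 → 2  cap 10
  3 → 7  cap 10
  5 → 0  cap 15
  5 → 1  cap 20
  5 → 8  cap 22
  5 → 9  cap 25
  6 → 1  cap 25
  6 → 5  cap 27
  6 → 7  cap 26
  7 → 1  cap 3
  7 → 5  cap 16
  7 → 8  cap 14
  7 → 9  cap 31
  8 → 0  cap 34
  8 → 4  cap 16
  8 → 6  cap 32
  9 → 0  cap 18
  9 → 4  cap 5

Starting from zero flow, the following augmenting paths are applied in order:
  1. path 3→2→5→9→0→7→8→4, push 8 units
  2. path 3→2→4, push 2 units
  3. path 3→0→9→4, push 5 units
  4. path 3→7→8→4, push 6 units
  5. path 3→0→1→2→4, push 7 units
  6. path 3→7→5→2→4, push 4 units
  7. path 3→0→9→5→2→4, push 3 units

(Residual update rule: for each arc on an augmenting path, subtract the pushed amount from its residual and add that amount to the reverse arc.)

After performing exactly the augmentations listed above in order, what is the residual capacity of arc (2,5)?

Residual capacity of (2,5): 34

after path 1 (3→2→5→9→0→7→8→4, push 8): res(2,5)=27
after path 2 (3→2→4, push 2): res(2,5)=27
after path 3 (3→0→9→4, push 5): res(2,5)=27
after path 4 (3→7→8→4, push 6): res(2,5)=27
after path 5 (3→0→1→2→4, push 7): res(2,5)=27
after path 6 (3→7→5→2→4, push 4): res(2,5)=31
after path 7 (3→0→9→5→2→4, push 3): res(2,5)=34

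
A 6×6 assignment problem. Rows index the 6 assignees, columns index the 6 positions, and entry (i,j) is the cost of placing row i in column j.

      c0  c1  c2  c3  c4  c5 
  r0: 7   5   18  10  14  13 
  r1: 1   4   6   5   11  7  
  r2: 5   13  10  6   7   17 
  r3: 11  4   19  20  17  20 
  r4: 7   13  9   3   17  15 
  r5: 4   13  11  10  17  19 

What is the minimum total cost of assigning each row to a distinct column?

Minimum assignment cost: 37

optimal assignment: row0→col5 (cost 13), row1→col2 (cost 6), row2→col4 (cost 7), row3→col1 (cost 4), row4→col3 (cost 3), row5→col0 (cost 4)
total = 13 + 6 + 7 + 4 + 3 + 4 = 37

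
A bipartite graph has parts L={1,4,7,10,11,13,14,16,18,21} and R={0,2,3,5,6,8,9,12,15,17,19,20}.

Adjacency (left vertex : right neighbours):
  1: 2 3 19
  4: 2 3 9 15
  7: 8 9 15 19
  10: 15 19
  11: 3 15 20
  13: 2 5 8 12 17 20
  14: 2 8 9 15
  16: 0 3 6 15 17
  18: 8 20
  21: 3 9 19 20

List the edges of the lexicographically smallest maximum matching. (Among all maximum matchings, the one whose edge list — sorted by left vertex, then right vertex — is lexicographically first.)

|M| = 9 (so the lex-smallest maximum matching has 9 edges)
process left vertices in ascending order; for each, take the smallest-labelled available neighbour that still permits 9 edges overall, or leave it unmatched if none does
lex-smallest matching: {1-2, 4-3, 7-8, 10-15, 11-20, 13-5, 14-9, 16-0, 21-19}

Lex-smallest maximum matching: {(1,2), (4,3), (7,8), (10,15), (11,20), (13,5), (14,9), (16,0), (21,19)}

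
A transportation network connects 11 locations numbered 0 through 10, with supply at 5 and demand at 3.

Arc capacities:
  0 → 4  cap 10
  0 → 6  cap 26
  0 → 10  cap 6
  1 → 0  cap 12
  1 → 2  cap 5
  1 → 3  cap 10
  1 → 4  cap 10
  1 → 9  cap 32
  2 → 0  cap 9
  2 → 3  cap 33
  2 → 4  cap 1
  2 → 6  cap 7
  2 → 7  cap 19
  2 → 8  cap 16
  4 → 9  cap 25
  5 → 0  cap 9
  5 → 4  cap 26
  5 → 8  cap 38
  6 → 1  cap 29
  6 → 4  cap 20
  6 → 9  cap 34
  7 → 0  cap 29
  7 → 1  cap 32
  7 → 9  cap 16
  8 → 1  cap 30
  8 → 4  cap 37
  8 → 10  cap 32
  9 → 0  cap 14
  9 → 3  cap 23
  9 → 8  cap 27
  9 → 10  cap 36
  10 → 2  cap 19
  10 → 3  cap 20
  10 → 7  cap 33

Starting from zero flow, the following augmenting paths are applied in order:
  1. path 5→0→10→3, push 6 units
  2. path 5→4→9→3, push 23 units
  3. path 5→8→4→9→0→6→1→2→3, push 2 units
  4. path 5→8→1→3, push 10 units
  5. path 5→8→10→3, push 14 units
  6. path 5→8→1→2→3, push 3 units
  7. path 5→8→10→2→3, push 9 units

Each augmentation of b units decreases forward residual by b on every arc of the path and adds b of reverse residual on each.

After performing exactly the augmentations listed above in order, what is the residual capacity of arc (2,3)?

after path 1 (5→0→10→3, push 6): res(2,3)=33
after path 2 (5→4→9→3, push 23): res(2,3)=33
after path 3 (5→8→4→9→0→6→1→2→3, push 2): res(2,3)=31
after path 4 (5→8→1→3, push 10): res(2,3)=31
after path 5 (5→8→10→3, push 14): res(2,3)=31
after path 6 (5→8→1→2→3, push 3): res(2,3)=28
after path 7 (5→8→10→2→3, push 9): res(2,3)=19

Residual capacity of (2,3): 19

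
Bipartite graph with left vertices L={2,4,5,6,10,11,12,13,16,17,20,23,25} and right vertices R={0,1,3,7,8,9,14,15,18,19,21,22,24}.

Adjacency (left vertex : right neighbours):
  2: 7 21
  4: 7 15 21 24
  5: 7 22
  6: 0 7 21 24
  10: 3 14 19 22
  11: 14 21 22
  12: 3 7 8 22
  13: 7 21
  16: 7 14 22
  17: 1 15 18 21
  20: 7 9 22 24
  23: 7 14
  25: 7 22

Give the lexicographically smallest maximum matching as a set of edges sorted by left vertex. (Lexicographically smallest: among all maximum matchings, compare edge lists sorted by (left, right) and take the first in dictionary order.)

Lex-smallest maximum matching: {(2,7), (4,15), (5,22), (6,0), (10,3), (11,14), (12,8), (13,21), (17,1), (20,9)}

|M| = 10 (so the lex-smallest maximum matching has 10 edges)
process left vertices in ascending order; for each, take the smallest-labelled available neighbour that still permits 10 edges overall, or leave it unmatched if none does
lex-smallest matching: {2-7, 4-15, 5-22, 6-0, 10-3, 11-14, 12-8, 13-21, 17-1, 20-9}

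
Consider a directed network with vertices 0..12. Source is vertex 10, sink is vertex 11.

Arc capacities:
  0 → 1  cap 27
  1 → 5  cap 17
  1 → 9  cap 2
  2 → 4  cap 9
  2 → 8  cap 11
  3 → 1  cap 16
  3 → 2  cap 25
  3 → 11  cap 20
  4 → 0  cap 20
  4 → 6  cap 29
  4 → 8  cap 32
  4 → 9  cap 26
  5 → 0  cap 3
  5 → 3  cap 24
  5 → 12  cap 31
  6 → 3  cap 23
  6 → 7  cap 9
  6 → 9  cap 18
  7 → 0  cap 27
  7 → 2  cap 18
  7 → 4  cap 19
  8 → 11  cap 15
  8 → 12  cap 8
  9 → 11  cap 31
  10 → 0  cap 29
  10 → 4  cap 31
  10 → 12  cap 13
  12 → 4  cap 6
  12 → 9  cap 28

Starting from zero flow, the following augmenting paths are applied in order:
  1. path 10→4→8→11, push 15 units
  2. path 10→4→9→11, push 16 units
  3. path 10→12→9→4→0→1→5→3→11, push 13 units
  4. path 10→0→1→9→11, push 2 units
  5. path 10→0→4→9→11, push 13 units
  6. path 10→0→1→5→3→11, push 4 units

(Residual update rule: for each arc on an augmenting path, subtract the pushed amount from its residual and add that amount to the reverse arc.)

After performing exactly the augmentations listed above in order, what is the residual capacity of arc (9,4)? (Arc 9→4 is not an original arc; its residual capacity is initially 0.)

after path 1 (10→4→8→11, push 15): res(9,4)=0
after path 2 (10→4→9→11, push 16): res(9,4)=16
after path 3 (10→12→9→4→0→1→5→3→11, push 13): res(9,4)=3
after path 4 (10→0→1→9→11, push 2): res(9,4)=3
after path 5 (10→0→4→9→11, push 13): res(9,4)=16
after path 6 (10→0→1→5→3→11, push 4): res(9,4)=16

Residual capacity of (9,4): 16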